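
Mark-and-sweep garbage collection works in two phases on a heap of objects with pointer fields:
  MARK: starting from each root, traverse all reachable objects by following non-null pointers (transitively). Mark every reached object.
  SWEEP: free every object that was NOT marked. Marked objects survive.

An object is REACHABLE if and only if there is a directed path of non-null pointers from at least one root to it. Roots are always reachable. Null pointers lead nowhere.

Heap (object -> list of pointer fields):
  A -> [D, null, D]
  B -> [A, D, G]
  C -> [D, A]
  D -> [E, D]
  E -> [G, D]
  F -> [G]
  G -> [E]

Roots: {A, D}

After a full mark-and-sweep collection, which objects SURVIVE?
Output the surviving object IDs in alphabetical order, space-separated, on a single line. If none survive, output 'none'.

Roots: A D
Mark A: refs=D null D, marked=A
Mark D: refs=E D, marked=A D
Mark E: refs=G D, marked=A D E
Mark G: refs=E, marked=A D E G
Unmarked (collected): B C F

Answer: A D E G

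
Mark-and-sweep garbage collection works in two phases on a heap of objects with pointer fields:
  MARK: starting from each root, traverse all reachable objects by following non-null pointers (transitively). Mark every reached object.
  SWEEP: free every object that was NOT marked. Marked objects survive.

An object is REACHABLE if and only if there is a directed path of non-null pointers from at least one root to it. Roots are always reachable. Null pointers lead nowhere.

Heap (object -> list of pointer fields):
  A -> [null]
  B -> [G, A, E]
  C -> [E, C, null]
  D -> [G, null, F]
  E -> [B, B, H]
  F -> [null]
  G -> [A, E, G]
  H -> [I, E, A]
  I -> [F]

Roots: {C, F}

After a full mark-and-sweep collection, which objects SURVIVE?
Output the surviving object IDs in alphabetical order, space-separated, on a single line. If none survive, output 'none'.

Answer: A B C E F G H I

Derivation:
Roots: C F
Mark C: refs=E C null, marked=C
Mark F: refs=null, marked=C F
Mark E: refs=B B H, marked=C E F
Mark B: refs=G A E, marked=B C E F
Mark H: refs=I E A, marked=B C E F H
Mark G: refs=A E G, marked=B C E F G H
Mark A: refs=null, marked=A B C E F G H
Mark I: refs=F, marked=A B C E F G H I
Unmarked (collected): D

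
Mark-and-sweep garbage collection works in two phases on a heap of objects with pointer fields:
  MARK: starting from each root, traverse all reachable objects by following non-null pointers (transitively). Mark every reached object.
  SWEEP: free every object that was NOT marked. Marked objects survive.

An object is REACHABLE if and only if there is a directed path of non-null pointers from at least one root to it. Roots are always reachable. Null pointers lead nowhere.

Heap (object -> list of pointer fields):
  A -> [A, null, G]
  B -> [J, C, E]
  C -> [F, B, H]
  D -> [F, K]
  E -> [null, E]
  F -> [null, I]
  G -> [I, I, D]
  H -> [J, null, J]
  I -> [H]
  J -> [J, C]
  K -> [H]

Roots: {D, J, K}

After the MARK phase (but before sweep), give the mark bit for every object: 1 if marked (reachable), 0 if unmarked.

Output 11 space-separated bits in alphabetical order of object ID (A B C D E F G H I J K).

Roots: D J K
Mark D: refs=F K, marked=D
Mark J: refs=J C, marked=D J
Mark K: refs=H, marked=D J K
Mark F: refs=null I, marked=D F J K
Mark C: refs=F B H, marked=C D F J K
Mark H: refs=J null J, marked=C D F H J K
Mark I: refs=H, marked=C D F H I J K
Mark B: refs=J C E, marked=B C D F H I J K
Mark E: refs=null E, marked=B C D E F H I J K
Unmarked (collected): A G

Answer: 0 1 1 1 1 1 0 1 1 1 1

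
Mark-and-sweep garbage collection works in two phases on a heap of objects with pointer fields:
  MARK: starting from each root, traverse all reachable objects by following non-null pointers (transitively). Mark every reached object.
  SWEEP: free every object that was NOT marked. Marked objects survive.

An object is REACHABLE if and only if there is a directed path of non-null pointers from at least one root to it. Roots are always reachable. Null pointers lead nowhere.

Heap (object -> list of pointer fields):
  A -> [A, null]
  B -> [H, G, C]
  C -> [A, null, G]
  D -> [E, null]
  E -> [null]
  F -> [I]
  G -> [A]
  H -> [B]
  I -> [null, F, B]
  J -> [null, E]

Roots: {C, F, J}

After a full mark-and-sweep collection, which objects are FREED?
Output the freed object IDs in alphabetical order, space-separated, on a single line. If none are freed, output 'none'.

Roots: C F J
Mark C: refs=A null G, marked=C
Mark F: refs=I, marked=C F
Mark J: refs=null E, marked=C F J
Mark A: refs=A null, marked=A C F J
Mark G: refs=A, marked=A C F G J
Mark I: refs=null F B, marked=A C F G I J
Mark E: refs=null, marked=A C E F G I J
Mark B: refs=H G C, marked=A B C E F G I J
Mark H: refs=B, marked=A B C E F G H I J
Unmarked (collected): D

Answer: D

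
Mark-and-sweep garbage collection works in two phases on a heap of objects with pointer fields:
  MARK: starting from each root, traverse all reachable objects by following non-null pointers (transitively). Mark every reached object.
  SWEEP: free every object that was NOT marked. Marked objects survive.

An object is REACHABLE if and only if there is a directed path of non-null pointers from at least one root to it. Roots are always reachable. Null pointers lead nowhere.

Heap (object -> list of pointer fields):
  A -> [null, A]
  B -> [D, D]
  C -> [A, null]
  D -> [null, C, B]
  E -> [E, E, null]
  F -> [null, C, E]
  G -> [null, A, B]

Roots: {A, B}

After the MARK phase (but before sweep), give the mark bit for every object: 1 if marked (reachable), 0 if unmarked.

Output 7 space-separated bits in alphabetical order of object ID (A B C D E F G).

Answer: 1 1 1 1 0 0 0

Derivation:
Roots: A B
Mark A: refs=null A, marked=A
Mark B: refs=D D, marked=A B
Mark D: refs=null C B, marked=A B D
Mark C: refs=A null, marked=A B C D
Unmarked (collected): E F G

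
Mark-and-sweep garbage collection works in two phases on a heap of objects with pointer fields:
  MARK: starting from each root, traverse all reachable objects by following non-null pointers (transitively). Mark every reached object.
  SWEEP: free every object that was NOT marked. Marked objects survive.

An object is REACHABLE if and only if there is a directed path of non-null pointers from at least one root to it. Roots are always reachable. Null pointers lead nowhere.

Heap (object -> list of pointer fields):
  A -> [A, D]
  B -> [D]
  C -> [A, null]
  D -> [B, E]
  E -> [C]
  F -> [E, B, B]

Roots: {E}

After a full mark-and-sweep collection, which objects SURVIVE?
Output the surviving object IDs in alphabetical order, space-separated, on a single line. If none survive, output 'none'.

Roots: E
Mark E: refs=C, marked=E
Mark C: refs=A null, marked=C E
Mark A: refs=A D, marked=A C E
Mark D: refs=B E, marked=A C D E
Mark B: refs=D, marked=A B C D E
Unmarked (collected): F

Answer: A B C D E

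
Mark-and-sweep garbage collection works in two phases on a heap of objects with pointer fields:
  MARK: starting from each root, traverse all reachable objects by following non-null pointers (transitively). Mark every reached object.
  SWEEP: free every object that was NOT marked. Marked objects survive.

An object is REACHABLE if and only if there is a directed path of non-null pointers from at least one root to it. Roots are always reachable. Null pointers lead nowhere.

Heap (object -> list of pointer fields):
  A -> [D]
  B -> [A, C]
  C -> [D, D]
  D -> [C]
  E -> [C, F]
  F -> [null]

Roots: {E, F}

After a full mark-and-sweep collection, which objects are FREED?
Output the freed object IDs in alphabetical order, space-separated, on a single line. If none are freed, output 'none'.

Roots: E F
Mark E: refs=C F, marked=E
Mark F: refs=null, marked=E F
Mark C: refs=D D, marked=C E F
Mark D: refs=C, marked=C D E F
Unmarked (collected): A B

Answer: A B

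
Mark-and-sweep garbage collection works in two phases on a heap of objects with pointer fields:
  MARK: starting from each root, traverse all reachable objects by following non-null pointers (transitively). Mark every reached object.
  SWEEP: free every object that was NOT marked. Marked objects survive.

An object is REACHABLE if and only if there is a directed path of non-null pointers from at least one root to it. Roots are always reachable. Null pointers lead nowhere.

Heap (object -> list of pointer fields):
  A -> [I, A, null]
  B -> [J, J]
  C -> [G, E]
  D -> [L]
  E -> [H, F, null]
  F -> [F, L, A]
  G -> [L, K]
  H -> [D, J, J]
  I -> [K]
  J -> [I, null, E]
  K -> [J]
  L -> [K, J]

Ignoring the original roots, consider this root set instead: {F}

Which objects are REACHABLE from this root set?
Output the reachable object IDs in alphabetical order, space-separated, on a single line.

Roots: F
Mark F: refs=F L A, marked=F
Mark L: refs=K J, marked=F L
Mark A: refs=I A null, marked=A F L
Mark K: refs=J, marked=A F K L
Mark J: refs=I null E, marked=A F J K L
Mark I: refs=K, marked=A F I J K L
Mark E: refs=H F null, marked=A E F I J K L
Mark H: refs=D J J, marked=A E F H I J K L
Mark D: refs=L, marked=A D E F H I J K L
Unmarked (collected): B C G

Answer: A D E F H I J K L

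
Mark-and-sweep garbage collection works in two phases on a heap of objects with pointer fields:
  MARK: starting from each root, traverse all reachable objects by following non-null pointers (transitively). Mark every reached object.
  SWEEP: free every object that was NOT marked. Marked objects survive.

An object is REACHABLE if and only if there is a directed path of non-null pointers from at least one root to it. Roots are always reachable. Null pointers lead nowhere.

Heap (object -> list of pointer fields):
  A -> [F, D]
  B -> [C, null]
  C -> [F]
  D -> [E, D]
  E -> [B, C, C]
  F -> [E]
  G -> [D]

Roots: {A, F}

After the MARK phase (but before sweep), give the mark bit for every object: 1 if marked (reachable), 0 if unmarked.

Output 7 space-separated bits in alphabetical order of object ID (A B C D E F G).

Answer: 1 1 1 1 1 1 0

Derivation:
Roots: A F
Mark A: refs=F D, marked=A
Mark F: refs=E, marked=A F
Mark D: refs=E D, marked=A D F
Mark E: refs=B C C, marked=A D E F
Mark B: refs=C null, marked=A B D E F
Mark C: refs=F, marked=A B C D E F
Unmarked (collected): G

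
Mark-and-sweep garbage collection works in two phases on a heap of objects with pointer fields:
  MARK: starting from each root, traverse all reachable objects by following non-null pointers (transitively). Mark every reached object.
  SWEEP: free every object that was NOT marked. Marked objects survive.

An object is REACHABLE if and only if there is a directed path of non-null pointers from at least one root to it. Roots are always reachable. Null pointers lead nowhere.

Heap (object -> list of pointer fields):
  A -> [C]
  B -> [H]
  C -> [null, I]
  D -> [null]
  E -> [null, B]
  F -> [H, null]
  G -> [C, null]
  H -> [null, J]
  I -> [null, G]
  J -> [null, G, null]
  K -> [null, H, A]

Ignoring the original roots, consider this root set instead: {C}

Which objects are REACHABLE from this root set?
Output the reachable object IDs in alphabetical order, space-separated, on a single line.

Answer: C G I

Derivation:
Roots: C
Mark C: refs=null I, marked=C
Mark I: refs=null G, marked=C I
Mark G: refs=C null, marked=C G I
Unmarked (collected): A B D E F H J K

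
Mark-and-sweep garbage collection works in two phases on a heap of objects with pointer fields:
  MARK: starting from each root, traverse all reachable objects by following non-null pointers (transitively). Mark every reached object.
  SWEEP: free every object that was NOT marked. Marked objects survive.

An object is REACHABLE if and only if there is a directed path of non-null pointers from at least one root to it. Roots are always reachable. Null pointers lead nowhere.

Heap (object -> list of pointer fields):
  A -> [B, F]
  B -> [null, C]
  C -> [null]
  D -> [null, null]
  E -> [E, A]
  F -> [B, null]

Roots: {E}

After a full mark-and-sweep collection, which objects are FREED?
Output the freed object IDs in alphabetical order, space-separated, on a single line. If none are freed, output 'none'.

Answer: D

Derivation:
Roots: E
Mark E: refs=E A, marked=E
Mark A: refs=B F, marked=A E
Mark B: refs=null C, marked=A B E
Mark F: refs=B null, marked=A B E F
Mark C: refs=null, marked=A B C E F
Unmarked (collected): D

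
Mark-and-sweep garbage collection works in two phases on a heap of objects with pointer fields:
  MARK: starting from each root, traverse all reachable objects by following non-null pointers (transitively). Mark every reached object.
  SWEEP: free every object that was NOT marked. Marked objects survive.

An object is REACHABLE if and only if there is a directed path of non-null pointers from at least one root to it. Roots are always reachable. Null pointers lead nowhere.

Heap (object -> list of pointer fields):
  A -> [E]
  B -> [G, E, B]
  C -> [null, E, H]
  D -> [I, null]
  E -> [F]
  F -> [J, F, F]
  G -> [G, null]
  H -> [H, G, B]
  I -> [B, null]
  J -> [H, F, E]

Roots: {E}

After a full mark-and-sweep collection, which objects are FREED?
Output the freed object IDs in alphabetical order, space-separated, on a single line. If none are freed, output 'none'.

Roots: E
Mark E: refs=F, marked=E
Mark F: refs=J F F, marked=E F
Mark J: refs=H F E, marked=E F J
Mark H: refs=H G B, marked=E F H J
Mark G: refs=G null, marked=E F G H J
Mark B: refs=G E B, marked=B E F G H J
Unmarked (collected): A C D I

Answer: A C D I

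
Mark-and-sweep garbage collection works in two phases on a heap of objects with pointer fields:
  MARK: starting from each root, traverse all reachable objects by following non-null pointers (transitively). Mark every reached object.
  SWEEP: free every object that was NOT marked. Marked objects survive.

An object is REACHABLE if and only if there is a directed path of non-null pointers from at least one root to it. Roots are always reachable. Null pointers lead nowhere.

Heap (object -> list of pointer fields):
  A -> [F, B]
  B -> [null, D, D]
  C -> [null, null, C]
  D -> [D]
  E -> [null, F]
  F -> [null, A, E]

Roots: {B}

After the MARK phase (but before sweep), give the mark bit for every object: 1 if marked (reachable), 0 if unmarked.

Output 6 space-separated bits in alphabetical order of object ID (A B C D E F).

Roots: B
Mark B: refs=null D D, marked=B
Mark D: refs=D, marked=B D
Unmarked (collected): A C E F

Answer: 0 1 0 1 0 0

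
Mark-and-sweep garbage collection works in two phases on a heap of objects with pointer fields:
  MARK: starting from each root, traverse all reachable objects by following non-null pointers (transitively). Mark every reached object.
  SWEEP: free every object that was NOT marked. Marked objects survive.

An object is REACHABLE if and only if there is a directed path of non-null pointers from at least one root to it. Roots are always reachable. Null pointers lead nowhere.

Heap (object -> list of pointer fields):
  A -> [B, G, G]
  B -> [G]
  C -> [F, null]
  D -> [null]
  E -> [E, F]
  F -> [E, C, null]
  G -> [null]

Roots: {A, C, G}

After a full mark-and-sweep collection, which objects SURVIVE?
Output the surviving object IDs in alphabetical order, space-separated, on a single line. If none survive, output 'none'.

Roots: A C G
Mark A: refs=B G G, marked=A
Mark C: refs=F null, marked=A C
Mark G: refs=null, marked=A C G
Mark B: refs=G, marked=A B C G
Mark F: refs=E C null, marked=A B C F G
Mark E: refs=E F, marked=A B C E F G
Unmarked (collected): D

Answer: A B C E F G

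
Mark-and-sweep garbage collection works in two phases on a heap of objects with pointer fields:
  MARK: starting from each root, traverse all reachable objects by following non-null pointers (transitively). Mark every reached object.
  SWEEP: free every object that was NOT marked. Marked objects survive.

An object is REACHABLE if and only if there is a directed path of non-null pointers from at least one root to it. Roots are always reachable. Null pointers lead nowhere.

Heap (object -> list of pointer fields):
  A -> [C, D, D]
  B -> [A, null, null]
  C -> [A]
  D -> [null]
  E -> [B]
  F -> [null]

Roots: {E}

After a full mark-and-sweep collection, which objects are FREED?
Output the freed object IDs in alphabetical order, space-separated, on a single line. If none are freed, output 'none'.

Roots: E
Mark E: refs=B, marked=E
Mark B: refs=A null null, marked=B E
Mark A: refs=C D D, marked=A B E
Mark C: refs=A, marked=A B C E
Mark D: refs=null, marked=A B C D E
Unmarked (collected): F

Answer: F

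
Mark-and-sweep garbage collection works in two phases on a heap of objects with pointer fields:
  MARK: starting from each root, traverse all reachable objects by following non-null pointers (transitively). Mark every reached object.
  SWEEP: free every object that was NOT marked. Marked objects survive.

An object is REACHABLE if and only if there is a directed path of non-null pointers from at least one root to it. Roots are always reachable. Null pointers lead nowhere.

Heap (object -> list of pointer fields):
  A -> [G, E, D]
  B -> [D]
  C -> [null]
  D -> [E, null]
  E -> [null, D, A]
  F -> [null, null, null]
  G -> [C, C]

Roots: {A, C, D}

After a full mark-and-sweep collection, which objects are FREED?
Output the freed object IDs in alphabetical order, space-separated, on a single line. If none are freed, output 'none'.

Roots: A C D
Mark A: refs=G E D, marked=A
Mark C: refs=null, marked=A C
Mark D: refs=E null, marked=A C D
Mark G: refs=C C, marked=A C D G
Mark E: refs=null D A, marked=A C D E G
Unmarked (collected): B F

Answer: B F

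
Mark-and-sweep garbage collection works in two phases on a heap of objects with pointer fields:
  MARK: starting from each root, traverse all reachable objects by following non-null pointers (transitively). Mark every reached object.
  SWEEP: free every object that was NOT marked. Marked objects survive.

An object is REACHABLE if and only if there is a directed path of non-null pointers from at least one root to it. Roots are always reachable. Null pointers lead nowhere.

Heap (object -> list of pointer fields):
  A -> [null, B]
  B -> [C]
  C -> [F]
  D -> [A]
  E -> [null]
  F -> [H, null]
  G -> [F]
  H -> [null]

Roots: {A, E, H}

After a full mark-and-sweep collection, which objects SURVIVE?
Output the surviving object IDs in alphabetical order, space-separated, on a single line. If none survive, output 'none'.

Roots: A E H
Mark A: refs=null B, marked=A
Mark E: refs=null, marked=A E
Mark H: refs=null, marked=A E H
Mark B: refs=C, marked=A B E H
Mark C: refs=F, marked=A B C E H
Mark F: refs=H null, marked=A B C E F H
Unmarked (collected): D G

Answer: A B C E F H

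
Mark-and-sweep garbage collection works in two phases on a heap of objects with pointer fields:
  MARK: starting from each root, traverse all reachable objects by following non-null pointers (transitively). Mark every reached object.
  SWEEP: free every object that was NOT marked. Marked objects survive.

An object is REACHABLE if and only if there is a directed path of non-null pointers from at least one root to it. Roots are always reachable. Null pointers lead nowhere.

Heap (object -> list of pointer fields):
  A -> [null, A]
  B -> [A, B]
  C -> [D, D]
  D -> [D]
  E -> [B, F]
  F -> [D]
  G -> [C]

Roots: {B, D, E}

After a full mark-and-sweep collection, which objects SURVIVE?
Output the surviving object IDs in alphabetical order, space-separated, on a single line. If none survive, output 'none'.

Roots: B D E
Mark B: refs=A B, marked=B
Mark D: refs=D, marked=B D
Mark E: refs=B F, marked=B D E
Mark A: refs=null A, marked=A B D E
Mark F: refs=D, marked=A B D E F
Unmarked (collected): C G

Answer: A B D E F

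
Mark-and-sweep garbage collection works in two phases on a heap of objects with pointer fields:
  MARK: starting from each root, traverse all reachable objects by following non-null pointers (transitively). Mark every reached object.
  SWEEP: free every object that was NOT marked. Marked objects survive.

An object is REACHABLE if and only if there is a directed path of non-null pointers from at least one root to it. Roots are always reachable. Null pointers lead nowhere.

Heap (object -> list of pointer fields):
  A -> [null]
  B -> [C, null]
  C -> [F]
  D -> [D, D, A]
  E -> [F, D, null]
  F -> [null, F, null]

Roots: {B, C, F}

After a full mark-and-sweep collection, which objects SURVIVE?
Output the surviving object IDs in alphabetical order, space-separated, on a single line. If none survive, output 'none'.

Roots: B C F
Mark B: refs=C null, marked=B
Mark C: refs=F, marked=B C
Mark F: refs=null F null, marked=B C F
Unmarked (collected): A D E

Answer: B C F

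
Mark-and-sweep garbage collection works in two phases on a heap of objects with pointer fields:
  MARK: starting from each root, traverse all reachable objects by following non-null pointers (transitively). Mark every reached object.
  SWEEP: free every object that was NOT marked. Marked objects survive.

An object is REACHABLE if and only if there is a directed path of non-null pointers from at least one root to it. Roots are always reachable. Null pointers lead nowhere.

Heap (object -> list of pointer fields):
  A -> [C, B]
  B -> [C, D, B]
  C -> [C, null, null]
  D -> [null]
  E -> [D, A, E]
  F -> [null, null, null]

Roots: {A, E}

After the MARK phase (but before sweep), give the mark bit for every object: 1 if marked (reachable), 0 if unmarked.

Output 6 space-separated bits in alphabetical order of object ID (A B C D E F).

Roots: A E
Mark A: refs=C B, marked=A
Mark E: refs=D A E, marked=A E
Mark C: refs=C null null, marked=A C E
Mark B: refs=C D B, marked=A B C E
Mark D: refs=null, marked=A B C D E
Unmarked (collected): F

Answer: 1 1 1 1 1 0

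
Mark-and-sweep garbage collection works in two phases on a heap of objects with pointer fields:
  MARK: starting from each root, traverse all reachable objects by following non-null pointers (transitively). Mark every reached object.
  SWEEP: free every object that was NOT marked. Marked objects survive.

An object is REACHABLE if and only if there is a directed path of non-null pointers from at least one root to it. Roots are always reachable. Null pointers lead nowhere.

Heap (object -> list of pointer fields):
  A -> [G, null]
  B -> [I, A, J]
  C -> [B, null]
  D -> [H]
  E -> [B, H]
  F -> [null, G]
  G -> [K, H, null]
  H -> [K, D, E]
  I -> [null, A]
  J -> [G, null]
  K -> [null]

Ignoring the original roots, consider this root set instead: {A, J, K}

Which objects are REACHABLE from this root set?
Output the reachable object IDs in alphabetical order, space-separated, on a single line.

Answer: A B D E G H I J K

Derivation:
Roots: A J K
Mark A: refs=G null, marked=A
Mark J: refs=G null, marked=A J
Mark K: refs=null, marked=A J K
Mark G: refs=K H null, marked=A G J K
Mark H: refs=K D E, marked=A G H J K
Mark D: refs=H, marked=A D G H J K
Mark E: refs=B H, marked=A D E G H J K
Mark B: refs=I A J, marked=A B D E G H J K
Mark I: refs=null A, marked=A B D E G H I J K
Unmarked (collected): C F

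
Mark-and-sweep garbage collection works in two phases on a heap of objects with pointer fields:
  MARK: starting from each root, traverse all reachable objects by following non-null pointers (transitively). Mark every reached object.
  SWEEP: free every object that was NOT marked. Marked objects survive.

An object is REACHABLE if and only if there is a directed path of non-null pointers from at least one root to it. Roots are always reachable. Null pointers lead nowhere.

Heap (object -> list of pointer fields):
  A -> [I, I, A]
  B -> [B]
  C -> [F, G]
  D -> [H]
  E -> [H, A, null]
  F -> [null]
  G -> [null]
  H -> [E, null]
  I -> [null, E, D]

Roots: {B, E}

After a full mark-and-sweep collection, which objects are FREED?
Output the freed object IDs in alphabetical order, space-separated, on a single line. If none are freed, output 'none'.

Roots: B E
Mark B: refs=B, marked=B
Mark E: refs=H A null, marked=B E
Mark H: refs=E null, marked=B E H
Mark A: refs=I I A, marked=A B E H
Mark I: refs=null E D, marked=A B E H I
Mark D: refs=H, marked=A B D E H I
Unmarked (collected): C F G

Answer: C F G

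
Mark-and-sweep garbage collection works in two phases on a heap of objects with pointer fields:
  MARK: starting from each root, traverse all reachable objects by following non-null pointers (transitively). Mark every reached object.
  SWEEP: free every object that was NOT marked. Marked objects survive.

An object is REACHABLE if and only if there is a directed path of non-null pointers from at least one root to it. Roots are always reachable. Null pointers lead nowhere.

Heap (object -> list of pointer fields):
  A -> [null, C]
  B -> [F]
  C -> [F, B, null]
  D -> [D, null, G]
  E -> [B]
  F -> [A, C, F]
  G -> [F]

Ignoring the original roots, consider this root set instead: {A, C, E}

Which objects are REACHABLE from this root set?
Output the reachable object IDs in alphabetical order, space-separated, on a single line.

Roots: A C E
Mark A: refs=null C, marked=A
Mark C: refs=F B null, marked=A C
Mark E: refs=B, marked=A C E
Mark F: refs=A C F, marked=A C E F
Mark B: refs=F, marked=A B C E F
Unmarked (collected): D G

Answer: A B C E F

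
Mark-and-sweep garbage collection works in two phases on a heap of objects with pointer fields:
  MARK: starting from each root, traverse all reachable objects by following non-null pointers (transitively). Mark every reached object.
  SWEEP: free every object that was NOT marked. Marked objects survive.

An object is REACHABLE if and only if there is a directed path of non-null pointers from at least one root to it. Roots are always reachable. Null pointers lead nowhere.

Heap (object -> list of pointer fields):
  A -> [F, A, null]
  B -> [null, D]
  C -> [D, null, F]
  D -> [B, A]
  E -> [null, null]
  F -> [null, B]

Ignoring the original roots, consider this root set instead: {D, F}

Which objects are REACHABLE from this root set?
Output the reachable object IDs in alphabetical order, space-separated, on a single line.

Answer: A B D F

Derivation:
Roots: D F
Mark D: refs=B A, marked=D
Mark F: refs=null B, marked=D F
Mark B: refs=null D, marked=B D F
Mark A: refs=F A null, marked=A B D F
Unmarked (collected): C E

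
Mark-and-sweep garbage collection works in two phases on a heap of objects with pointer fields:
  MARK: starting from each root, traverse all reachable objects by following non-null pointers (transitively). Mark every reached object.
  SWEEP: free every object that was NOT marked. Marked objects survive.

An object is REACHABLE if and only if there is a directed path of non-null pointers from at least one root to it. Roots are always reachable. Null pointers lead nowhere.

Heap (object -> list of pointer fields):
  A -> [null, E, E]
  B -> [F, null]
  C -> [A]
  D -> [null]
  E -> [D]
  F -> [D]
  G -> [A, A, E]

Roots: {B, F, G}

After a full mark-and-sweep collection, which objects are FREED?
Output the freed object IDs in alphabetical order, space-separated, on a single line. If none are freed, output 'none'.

Answer: C

Derivation:
Roots: B F G
Mark B: refs=F null, marked=B
Mark F: refs=D, marked=B F
Mark G: refs=A A E, marked=B F G
Mark D: refs=null, marked=B D F G
Mark A: refs=null E E, marked=A B D F G
Mark E: refs=D, marked=A B D E F G
Unmarked (collected): C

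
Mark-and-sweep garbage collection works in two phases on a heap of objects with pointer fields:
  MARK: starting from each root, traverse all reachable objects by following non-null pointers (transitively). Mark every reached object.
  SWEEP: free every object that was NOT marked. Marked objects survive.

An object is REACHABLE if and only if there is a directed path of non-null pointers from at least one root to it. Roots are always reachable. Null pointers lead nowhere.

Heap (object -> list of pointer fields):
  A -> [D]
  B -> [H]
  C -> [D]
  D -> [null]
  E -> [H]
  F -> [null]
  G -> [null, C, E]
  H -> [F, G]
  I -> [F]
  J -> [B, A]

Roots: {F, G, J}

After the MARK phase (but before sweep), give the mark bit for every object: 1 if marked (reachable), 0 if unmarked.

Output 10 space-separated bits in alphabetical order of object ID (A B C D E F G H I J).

Answer: 1 1 1 1 1 1 1 1 0 1

Derivation:
Roots: F G J
Mark F: refs=null, marked=F
Mark G: refs=null C E, marked=F G
Mark J: refs=B A, marked=F G J
Mark C: refs=D, marked=C F G J
Mark E: refs=H, marked=C E F G J
Mark B: refs=H, marked=B C E F G J
Mark A: refs=D, marked=A B C E F G J
Mark D: refs=null, marked=A B C D E F G J
Mark H: refs=F G, marked=A B C D E F G H J
Unmarked (collected): I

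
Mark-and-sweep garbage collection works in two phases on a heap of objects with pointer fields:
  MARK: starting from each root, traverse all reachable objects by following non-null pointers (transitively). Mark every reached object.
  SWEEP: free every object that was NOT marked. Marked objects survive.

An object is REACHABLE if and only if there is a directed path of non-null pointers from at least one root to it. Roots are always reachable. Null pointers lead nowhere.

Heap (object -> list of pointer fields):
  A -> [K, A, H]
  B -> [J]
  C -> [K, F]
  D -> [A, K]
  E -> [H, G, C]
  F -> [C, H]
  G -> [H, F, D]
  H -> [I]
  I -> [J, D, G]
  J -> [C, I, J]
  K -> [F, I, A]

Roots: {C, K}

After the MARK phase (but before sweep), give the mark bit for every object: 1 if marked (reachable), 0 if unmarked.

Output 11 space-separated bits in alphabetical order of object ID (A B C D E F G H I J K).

Roots: C K
Mark C: refs=K F, marked=C
Mark K: refs=F I A, marked=C K
Mark F: refs=C H, marked=C F K
Mark I: refs=J D G, marked=C F I K
Mark A: refs=K A H, marked=A C F I K
Mark H: refs=I, marked=A C F H I K
Mark J: refs=C I J, marked=A C F H I J K
Mark D: refs=A K, marked=A C D F H I J K
Mark G: refs=H F D, marked=A C D F G H I J K
Unmarked (collected): B E

Answer: 1 0 1 1 0 1 1 1 1 1 1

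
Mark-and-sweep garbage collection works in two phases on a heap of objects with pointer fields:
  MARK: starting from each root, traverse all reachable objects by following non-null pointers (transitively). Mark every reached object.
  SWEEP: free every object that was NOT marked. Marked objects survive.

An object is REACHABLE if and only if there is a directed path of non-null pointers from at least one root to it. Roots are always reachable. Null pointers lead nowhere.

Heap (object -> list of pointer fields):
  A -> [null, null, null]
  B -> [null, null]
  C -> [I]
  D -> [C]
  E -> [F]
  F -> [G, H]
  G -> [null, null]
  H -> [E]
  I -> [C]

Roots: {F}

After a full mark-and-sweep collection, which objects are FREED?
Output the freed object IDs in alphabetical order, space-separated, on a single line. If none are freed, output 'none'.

Roots: F
Mark F: refs=G H, marked=F
Mark G: refs=null null, marked=F G
Mark H: refs=E, marked=F G H
Mark E: refs=F, marked=E F G H
Unmarked (collected): A B C D I

Answer: A B C D I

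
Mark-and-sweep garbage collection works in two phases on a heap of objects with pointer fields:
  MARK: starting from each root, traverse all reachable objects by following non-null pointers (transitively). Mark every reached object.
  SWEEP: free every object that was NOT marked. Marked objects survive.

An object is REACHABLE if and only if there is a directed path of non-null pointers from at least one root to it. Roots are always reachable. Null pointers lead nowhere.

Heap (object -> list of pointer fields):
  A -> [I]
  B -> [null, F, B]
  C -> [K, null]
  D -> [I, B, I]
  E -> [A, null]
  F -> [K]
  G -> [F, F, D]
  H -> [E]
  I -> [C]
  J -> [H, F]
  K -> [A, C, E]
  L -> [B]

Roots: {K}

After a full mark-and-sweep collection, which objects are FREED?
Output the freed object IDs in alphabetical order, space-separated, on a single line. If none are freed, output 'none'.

Answer: B D F G H J L

Derivation:
Roots: K
Mark K: refs=A C E, marked=K
Mark A: refs=I, marked=A K
Mark C: refs=K null, marked=A C K
Mark E: refs=A null, marked=A C E K
Mark I: refs=C, marked=A C E I K
Unmarked (collected): B D F G H J L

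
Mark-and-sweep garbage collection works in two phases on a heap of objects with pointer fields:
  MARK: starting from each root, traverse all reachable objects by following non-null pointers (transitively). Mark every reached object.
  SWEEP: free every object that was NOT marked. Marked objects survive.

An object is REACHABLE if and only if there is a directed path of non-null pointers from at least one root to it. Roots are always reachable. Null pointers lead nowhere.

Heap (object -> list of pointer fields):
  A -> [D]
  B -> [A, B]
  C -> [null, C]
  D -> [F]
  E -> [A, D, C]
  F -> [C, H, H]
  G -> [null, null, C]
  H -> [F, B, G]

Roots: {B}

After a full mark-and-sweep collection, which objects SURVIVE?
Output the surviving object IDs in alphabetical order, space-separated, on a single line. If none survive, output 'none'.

Answer: A B C D F G H

Derivation:
Roots: B
Mark B: refs=A B, marked=B
Mark A: refs=D, marked=A B
Mark D: refs=F, marked=A B D
Mark F: refs=C H H, marked=A B D F
Mark C: refs=null C, marked=A B C D F
Mark H: refs=F B G, marked=A B C D F H
Mark G: refs=null null C, marked=A B C D F G H
Unmarked (collected): E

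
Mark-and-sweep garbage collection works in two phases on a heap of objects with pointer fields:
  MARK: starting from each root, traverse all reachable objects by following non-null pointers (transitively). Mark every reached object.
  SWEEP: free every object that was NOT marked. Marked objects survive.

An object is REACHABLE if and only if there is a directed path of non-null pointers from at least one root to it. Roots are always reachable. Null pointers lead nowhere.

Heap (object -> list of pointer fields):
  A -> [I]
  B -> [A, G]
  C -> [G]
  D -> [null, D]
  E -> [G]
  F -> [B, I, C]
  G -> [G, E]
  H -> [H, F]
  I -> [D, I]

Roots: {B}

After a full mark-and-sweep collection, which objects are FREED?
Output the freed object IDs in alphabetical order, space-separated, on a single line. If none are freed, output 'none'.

Roots: B
Mark B: refs=A G, marked=B
Mark A: refs=I, marked=A B
Mark G: refs=G E, marked=A B G
Mark I: refs=D I, marked=A B G I
Mark E: refs=G, marked=A B E G I
Mark D: refs=null D, marked=A B D E G I
Unmarked (collected): C F H

Answer: C F H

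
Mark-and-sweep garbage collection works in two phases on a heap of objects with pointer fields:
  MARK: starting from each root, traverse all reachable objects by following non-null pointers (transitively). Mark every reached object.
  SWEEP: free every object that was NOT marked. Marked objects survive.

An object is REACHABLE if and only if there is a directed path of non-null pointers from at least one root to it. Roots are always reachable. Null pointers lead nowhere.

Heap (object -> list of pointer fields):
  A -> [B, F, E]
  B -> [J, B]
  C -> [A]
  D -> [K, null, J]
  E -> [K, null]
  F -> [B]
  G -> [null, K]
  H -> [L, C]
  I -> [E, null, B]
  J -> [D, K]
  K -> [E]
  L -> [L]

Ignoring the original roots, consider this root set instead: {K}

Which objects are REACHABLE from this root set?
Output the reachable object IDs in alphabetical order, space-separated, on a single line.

Roots: K
Mark K: refs=E, marked=K
Mark E: refs=K null, marked=E K
Unmarked (collected): A B C D F G H I J L

Answer: E K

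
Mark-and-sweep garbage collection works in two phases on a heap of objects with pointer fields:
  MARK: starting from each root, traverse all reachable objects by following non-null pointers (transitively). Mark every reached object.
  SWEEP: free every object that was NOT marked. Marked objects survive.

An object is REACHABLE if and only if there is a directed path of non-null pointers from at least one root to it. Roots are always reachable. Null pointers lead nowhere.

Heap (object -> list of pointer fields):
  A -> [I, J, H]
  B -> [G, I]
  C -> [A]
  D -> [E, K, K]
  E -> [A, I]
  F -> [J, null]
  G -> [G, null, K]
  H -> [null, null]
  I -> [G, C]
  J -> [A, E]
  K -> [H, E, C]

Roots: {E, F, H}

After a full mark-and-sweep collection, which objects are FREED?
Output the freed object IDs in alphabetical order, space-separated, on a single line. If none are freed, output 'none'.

Answer: B D

Derivation:
Roots: E F H
Mark E: refs=A I, marked=E
Mark F: refs=J null, marked=E F
Mark H: refs=null null, marked=E F H
Mark A: refs=I J H, marked=A E F H
Mark I: refs=G C, marked=A E F H I
Mark J: refs=A E, marked=A E F H I J
Mark G: refs=G null K, marked=A E F G H I J
Mark C: refs=A, marked=A C E F G H I J
Mark K: refs=H E C, marked=A C E F G H I J K
Unmarked (collected): B D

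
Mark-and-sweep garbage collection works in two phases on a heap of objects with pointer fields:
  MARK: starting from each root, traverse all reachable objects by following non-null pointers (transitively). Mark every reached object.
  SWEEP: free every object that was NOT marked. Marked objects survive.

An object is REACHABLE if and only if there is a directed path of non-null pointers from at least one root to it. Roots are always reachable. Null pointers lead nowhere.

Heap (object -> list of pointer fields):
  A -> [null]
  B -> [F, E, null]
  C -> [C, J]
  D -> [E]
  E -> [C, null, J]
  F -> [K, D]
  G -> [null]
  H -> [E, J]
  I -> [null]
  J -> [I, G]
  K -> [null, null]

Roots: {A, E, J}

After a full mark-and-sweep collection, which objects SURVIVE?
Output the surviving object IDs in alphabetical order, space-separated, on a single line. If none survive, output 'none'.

Roots: A E J
Mark A: refs=null, marked=A
Mark E: refs=C null J, marked=A E
Mark J: refs=I G, marked=A E J
Mark C: refs=C J, marked=A C E J
Mark I: refs=null, marked=A C E I J
Mark G: refs=null, marked=A C E G I J
Unmarked (collected): B D F H K

Answer: A C E G I J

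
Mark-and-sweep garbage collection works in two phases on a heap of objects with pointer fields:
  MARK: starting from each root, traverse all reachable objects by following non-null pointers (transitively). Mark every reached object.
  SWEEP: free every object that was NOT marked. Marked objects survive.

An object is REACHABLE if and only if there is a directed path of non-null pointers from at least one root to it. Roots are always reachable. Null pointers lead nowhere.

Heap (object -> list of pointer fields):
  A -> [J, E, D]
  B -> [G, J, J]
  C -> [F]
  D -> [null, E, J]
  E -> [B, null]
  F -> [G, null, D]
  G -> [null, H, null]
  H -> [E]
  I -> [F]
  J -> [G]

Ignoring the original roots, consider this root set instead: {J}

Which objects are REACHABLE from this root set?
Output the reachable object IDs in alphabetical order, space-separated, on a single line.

Answer: B E G H J

Derivation:
Roots: J
Mark J: refs=G, marked=J
Mark G: refs=null H null, marked=G J
Mark H: refs=E, marked=G H J
Mark E: refs=B null, marked=E G H J
Mark B: refs=G J J, marked=B E G H J
Unmarked (collected): A C D F I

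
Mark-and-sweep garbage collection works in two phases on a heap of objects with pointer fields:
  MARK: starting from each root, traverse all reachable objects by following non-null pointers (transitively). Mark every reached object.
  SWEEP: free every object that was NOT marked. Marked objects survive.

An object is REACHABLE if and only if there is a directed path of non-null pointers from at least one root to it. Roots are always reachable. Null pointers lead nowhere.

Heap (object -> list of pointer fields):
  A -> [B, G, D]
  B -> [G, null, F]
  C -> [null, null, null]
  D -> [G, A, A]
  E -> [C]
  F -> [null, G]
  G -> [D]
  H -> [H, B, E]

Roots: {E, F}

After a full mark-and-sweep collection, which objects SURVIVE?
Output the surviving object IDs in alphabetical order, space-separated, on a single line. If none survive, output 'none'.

Answer: A B C D E F G

Derivation:
Roots: E F
Mark E: refs=C, marked=E
Mark F: refs=null G, marked=E F
Mark C: refs=null null null, marked=C E F
Mark G: refs=D, marked=C E F G
Mark D: refs=G A A, marked=C D E F G
Mark A: refs=B G D, marked=A C D E F G
Mark B: refs=G null F, marked=A B C D E F G
Unmarked (collected): H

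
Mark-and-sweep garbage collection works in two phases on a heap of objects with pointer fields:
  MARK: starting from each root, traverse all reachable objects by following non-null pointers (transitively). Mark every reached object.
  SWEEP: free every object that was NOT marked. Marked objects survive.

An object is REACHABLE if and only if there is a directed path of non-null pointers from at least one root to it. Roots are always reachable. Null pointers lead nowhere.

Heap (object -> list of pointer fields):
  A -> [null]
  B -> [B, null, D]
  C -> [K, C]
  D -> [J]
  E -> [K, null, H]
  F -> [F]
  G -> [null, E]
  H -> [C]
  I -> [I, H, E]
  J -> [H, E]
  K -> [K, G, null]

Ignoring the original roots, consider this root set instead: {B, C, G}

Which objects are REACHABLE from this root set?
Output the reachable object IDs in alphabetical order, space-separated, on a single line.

Answer: B C D E G H J K

Derivation:
Roots: B C G
Mark B: refs=B null D, marked=B
Mark C: refs=K C, marked=B C
Mark G: refs=null E, marked=B C G
Mark D: refs=J, marked=B C D G
Mark K: refs=K G null, marked=B C D G K
Mark E: refs=K null H, marked=B C D E G K
Mark J: refs=H E, marked=B C D E G J K
Mark H: refs=C, marked=B C D E G H J K
Unmarked (collected): A F I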